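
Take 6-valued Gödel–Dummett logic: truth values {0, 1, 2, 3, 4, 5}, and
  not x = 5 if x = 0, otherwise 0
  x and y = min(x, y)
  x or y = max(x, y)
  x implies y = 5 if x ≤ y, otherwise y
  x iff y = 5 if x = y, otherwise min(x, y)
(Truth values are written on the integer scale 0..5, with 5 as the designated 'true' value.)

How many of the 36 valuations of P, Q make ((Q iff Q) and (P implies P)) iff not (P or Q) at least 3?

1

value 5: 1 assignment (counts)
value 0: 35 assignments
So 1 of the 36 assignments meets the threshold.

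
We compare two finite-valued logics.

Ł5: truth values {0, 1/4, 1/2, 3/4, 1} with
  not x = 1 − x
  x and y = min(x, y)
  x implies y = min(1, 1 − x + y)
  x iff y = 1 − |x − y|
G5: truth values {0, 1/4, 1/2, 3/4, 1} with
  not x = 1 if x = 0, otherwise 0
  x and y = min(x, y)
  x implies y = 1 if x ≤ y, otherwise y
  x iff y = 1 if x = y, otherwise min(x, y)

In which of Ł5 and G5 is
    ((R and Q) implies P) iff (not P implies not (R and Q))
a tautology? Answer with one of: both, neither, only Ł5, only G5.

only Ł5

In Ł5: every assignment gives 1 — tautology.
In G5: at P = 1/4, Q = 1/2, R = 1/2 the value is 1/4 — not a tautology.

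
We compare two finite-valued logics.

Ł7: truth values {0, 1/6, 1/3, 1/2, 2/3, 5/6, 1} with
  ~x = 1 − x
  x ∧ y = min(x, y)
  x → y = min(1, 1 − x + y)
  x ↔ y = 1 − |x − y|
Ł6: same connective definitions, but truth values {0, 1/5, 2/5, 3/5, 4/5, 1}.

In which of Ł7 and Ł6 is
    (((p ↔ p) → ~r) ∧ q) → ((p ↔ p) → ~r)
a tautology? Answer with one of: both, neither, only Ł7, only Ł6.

In Ł7: every assignment gives 1 — tautology.
In Ł6: every assignment gives 1 — tautology.

both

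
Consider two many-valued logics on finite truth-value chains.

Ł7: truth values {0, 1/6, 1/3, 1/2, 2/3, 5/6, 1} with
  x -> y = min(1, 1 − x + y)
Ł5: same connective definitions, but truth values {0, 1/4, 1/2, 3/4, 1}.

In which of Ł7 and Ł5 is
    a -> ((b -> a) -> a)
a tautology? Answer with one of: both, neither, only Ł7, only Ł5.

In Ł7: every assignment gives 1 — tautology.
In Ł5: every assignment gives 1 — tautology.

both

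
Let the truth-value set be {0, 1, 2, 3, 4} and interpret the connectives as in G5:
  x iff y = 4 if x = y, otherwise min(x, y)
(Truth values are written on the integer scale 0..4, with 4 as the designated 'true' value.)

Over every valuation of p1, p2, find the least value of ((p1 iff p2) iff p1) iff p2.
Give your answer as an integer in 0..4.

Take p1 = 0, p2 = 1:
p1 iff p2 = 0 iff 1 = 0
(p1 iff p2) iff p1 = 0 iff 0 = 4
((p1 iff p2) iff p1) iff p2 = 4 iff 1 = 1
No assignment yields a value below 1, so this is the minimum.

1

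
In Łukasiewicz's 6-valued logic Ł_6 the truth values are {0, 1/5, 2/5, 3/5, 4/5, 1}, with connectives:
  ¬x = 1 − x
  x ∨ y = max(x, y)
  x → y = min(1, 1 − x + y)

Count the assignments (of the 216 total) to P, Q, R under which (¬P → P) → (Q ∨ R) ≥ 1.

121

value 1: 121 assignments (counts)
value 4/5: 37 assignments
value 3/5: 27 assignments
value 2/5: 18 assignments
value 1/5: 10 assignments
value 0: 3 assignments
So 121 of the 216 assignments meet the threshold.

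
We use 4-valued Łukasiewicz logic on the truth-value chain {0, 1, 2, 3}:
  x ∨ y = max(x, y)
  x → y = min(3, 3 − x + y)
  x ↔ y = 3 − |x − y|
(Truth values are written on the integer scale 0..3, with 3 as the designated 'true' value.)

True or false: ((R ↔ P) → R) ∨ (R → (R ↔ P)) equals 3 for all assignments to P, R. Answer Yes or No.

Yes

P = 0, R = 0 ↦ 3
P = 0, R = 1 ↦ 3
P = 0, R = 2 ↦ 3
P = 0, R = 3 ↦ 3
P = 1, R = 0 ↦ 3
P = 1, R = 1 ↦ 3
P = 1, R = 2 ↦ 3
P = 1, R = 3 ↦ 3
P = 2, R = 0 ↦ 3
P = 2, R = 1 ↦ 3
P = 2, R = 2 ↦ 3
P = 2, R = 3 ↦ 3
P = 3, R = 0 ↦ 3
P = 3, R = 1 ↦ 3
P = 3, R = 2 ↦ 3
P = 3, R = 3 ↦ 3
Every assignment gives a value ≥ 3.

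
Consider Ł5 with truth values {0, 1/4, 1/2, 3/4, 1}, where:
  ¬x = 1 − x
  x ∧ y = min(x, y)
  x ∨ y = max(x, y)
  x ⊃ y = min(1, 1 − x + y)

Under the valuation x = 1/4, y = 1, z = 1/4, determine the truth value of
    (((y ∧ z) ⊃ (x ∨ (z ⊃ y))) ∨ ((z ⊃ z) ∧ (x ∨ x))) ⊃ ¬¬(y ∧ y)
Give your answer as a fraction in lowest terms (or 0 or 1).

1

y ∧ z = 1 ∧ 1/4 = 1/4
z ⊃ y = 1/4 ⊃ 1 = 1
x ∨ (z ⊃ y) = 1/4 ∨ 1 = 1
(y ∧ z) ⊃ (x ∨ (z ⊃ y)) = 1/4 ⊃ 1 = 1
z ⊃ z = 1/4 ⊃ 1/4 = 1
x ∨ x = 1/4 ∨ 1/4 = 1/4
(z ⊃ z) ∧ (x ∨ x) = 1 ∧ 1/4 = 1/4
((y ∧ z) ⊃ (x ∨ (z ⊃ y))) ∨ ((z ⊃ z) ∧ (x ∨ x)) = 1 ∨ 1/4 = 1
y ∧ y = 1 ∧ 1 = 1
¬(y ∧ y) = ¬1 = 0
¬¬(y ∧ y) = ¬0 = 1
(((y ∧ z) ⊃ (x ∨ (z ⊃ y))) ∨ ((z ⊃ z) ∧ (x ∨ x))) ⊃ ¬¬(y ∧ y) = 1 ⊃ 1 = 1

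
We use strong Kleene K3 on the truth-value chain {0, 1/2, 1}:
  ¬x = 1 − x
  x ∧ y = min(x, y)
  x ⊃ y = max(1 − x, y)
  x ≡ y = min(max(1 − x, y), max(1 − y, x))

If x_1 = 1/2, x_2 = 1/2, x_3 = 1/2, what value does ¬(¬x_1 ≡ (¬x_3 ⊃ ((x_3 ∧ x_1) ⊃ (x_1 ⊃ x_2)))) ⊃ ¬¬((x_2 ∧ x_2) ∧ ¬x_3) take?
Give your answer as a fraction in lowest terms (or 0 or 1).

¬x_1 = ¬1/2 = 1/2
¬x_3 = ¬1/2 = 1/2
x_3 ∧ x_1 = 1/2 ∧ 1/2 = 1/2
x_1 ⊃ x_2 = 1/2 ⊃ 1/2 = 1/2
(x_3 ∧ x_1) ⊃ (x_1 ⊃ x_2) = 1/2 ⊃ 1/2 = 1/2
¬x_3 ⊃ ((x_3 ∧ x_1) ⊃ (x_1 ⊃ x_2)) = 1/2 ⊃ 1/2 = 1/2
¬x_1 ≡ (¬x_3 ⊃ ((x_3 ∧ x_1) ⊃ (x_1 ⊃ x_2))) = 1/2 ≡ 1/2 = 1/2
¬(¬x_1 ≡ (¬x_3 ⊃ ((x_3 ∧ x_1) ⊃ (x_1 ⊃ x_2)))) = ¬1/2 = 1/2
x_2 ∧ x_2 = 1/2 ∧ 1/2 = 1/2
¬x_3 = ¬1/2 = 1/2
(x_2 ∧ x_2) ∧ ¬x_3 = 1/2 ∧ 1/2 = 1/2
¬((x_2 ∧ x_2) ∧ ¬x_3) = ¬1/2 = 1/2
¬¬((x_2 ∧ x_2) ∧ ¬x_3) = ¬1/2 = 1/2
¬(¬x_1 ≡ (¬x_3 ⊃ ((x_3 ∧ x_1) ⊃ (x_1 ⊃ x_2)))) ⊃ ¬¬((x_2 ∧ x_2) ∧ ¬x_3) = 1/2 ⊃ 1/2 = 1/2

1/2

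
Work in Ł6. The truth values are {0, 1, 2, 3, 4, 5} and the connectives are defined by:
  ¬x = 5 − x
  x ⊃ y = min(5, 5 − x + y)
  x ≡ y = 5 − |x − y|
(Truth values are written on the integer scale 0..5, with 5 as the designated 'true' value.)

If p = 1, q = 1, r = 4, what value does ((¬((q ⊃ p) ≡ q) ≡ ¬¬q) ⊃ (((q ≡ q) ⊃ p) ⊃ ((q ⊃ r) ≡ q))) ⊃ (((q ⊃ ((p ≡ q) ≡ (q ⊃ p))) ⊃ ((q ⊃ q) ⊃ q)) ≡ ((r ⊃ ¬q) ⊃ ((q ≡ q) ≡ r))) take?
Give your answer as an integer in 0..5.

2

q ⊃ p = 1 ⊃ 1 = 5
(q ⊃ p) ≡ q = 5 ≡ 1 = 1
¬((q ⊃ p) ≡ q) = ¬1 = 4
¬q = ¬1 = 4
¬¬q = ¬4 = 1
¬((q ⊃ p) ≡ q) ≡ ¬¬q = 4 ≡ 1 = 2
q ≡ q = 1 ≡ 1 = 5
(q ≡ q) ⊃ p = 5 ⊃ 1 = 1
q ⊃ r = 1 ⊃ 4 = 5
(q ⊃ r) ≡ q = 5 ≡ 1 = 1
((q ≡ q) ⊃ p) ⊃ ((q ⊃ r) ≡ q) = 1 ⊃ 1 = 5
(¬((q ⊃ p) ≡ q) ≡ ¬¬q) ⊃ (((q ≡ q) ⊃ p) ⊃ ((q ⊃ r) ≡ q)) = 2 ⊃ 5 = 5
p ≡ q = 1 ≡ 1 = 5
q ⊃ p = 1 ⊃ 1 = 5
(p ≡ q) ≡ (q ⊃ p) = 5 ≡ 5 = 5
q ⊃ ((p ≡ q) ≡ (q ⊃ p)) = 1 ⊃ 5 = 5
q ⊃ q = 1 ⊃ 1 = 5
(q ⊃ q) ⊃ q = 5 ⊃ 1 = 1
(q ⊃ ((p ≡ q) ≡ (q ⊃ p))) ⊃ ((q ⊃ q) ⊃ q) = 5 ⊃ 1 = 1
¬q = ¬1 = 4
r ⊃ ¬q = 4 ⊃ 4 = 5
q ≡ q = 1 ≡ 1 = 5
(q ≡ q) ≡ r = 5 ≡ 4 = 4
(r ⊃ ¬q) ⊃ ((q ≡ q) ≡ r) = 5 ⊃ 4 = 4
((q ⊃ ((p ≡ q) ≡ (q ⊃ p))) ⊃ ((q ⊃ q) ⊃ q)) ≡ ((r ⊃ ¬q) ⊃ ((q ≡ q) ≡ r)) = 1 ≡ 4 = 2
((¬((q ⊃ p) ≡ q) ≡ ¬¬q) ⊃ (((q ≡ q) ⊃ p) ⊃ ((q ⊃ r) ≡ q))) ⊃ (((q ⊃ ((p ≡ q) ≡ (q ⊃ p))) ⊃ ((q ⊃ q) ⊃ q)) ≡ ((r ⊃ ¬q) ⊃ ((q ≡ q) ≡ r))) = 5 ⊃ 2 = 2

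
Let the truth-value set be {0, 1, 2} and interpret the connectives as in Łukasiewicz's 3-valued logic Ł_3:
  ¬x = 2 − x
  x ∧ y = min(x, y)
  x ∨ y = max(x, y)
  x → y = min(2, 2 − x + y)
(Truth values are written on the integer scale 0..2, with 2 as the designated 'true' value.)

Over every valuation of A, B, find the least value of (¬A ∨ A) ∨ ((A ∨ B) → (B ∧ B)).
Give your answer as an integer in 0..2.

Take A = 1, B = 0:
¬A = ¬1 = 1
¬A ∨ A = 1 ∨ 1 = 1
A ∨ B = 1 ∨ 0 = 1
B ∧ B = 0 ∧ 0 = 0
(A ∨ B) → (B ∧ B) = 1 → 0 = 1
(¬A ∨ A) ∨ ((A ∨ B) → (B ∧ B)) = 1 ∨ 1 = 1
No assignment yields a value below 1, so this is the minimum.

1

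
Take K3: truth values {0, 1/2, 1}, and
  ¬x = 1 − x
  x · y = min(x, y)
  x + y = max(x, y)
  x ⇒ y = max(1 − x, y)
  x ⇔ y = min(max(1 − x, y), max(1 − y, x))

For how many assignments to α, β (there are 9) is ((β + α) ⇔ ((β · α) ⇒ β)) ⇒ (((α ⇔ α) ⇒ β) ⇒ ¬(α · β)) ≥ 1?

α = 0, β = 0 ↦ 1  ≥
α = 0, β = 1/2 ↦ 1  ≥
α = 0, β = 1 ↦ 1  ≥
α = 1/2, β = 0 ↦ 1  ≥
α = 1/2, β = 1/2 ↦ 1/2  <
α = 1/2, β = 1 ↦ 1/2  <
α = 1, β = 0 ↦ 1  ≥
α = 1, β = 1/2 ↦ 1/2  <
α = 1, β = 1 ↦ 0  <
So 5 of the 9 assignments meet the threshold.

5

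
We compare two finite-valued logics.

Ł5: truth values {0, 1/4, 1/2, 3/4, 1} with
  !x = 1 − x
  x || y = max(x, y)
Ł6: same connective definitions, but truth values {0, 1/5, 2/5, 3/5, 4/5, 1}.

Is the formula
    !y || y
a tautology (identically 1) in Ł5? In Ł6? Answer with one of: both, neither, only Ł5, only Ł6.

neither

In Ł5: at y = 1/4 the value is 3/4 — not a tautology.
In Ł6: at y = 1/5 the value is 4/5 — not a tautology.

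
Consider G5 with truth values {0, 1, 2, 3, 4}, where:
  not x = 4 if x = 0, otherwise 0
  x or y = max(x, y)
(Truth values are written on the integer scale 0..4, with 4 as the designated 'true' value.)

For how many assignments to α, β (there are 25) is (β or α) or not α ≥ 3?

value 4: 13 assignments (counts)
value 3: 6 assignments (counts)
value 2: 4 assignments
value 1: 2 assignments
So 19 of the 25 assignments meet the threshold.

19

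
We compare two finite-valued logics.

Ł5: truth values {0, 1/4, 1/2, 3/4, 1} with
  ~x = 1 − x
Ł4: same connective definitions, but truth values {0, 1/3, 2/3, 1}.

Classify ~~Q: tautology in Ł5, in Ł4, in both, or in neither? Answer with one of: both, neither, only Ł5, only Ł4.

In Ł5: at Q = 0 the value is 0 — not a tautology.
In Ł4: at Q = 0 the value is 0 — not a tautology.

neither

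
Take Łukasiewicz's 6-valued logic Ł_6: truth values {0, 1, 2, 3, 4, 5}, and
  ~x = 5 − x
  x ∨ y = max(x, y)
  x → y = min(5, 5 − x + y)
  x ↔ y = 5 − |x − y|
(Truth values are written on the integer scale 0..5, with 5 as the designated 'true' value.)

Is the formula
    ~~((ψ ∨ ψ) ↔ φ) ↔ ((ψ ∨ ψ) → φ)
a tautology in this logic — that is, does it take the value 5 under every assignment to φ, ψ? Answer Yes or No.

No

Counterexample: take φ = 1, ψ = 0.
ψ ∨ ψ = 0 ∨ 0 = 0
(ψ ∨ ψ) ↔ φ = 0 ↔ 1 = 4
~((ψ ∨ ψ) ↔ φ) = ~4 = 1
~~((ψ ∨ ψ) ↔ φ) = ~1 = 4
ψ ∨ ψ = 0 ∨ 0 = 0
(ψ ∨ ψ) → φ = 0 → 1 = 5
~~((ψ ∨ ψ) ↔ φ) ↔ ((ψ ∨ ψ) → φ) = 4 ↔ 5 = 4
This gives 4 ≠ 5.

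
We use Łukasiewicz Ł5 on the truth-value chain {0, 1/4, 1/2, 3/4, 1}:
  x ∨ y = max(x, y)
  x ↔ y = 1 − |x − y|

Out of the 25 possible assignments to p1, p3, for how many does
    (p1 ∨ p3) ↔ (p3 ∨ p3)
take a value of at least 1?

15

value 1: 15 assignments (counts)
value 3/4: 4 assignments
value 1/2: 3 assignments
value 1/4: 2 assignments
value 0: 1 assignment
So 15 of the 25 assignments meet the threshold.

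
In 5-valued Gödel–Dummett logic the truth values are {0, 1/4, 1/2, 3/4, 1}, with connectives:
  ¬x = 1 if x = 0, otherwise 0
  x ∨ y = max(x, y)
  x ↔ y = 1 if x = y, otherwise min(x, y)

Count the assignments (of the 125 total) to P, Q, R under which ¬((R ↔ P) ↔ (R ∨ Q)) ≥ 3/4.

value 1: 37 assignments (counts)
value 0: 88 assignments
So 37 of the 125 assignments meet the threshold.

37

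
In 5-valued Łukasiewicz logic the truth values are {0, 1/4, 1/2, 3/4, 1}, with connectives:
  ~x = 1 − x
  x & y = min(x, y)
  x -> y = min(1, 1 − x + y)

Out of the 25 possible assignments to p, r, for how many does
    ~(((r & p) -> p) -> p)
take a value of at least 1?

value 1: 5 assignments (counts)
value 3/4: 5 assignments
value 1/2: 5 assignments
value 1/4: 5 assignments
value 0: 5 assignments
So 5 of the 25 assignments meet the threshold.

5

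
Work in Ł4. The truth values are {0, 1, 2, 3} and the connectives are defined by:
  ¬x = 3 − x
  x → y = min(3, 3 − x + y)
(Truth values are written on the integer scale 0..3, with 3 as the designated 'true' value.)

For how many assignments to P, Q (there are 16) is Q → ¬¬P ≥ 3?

10

P = 0, Q = 0 ↦ 3  ≥
P = 0, Q = 1 ↦ 2  <
P = 0, Q = 2 ↦ 1  <
P = 0, Q = 3 ↦ 0  <
P = 1, Q = 0 ↦ 3  ≥
P = 1, Q = 1 ↦ 3  ≥
P = 1, Q = 2 ↦ 2  <
P = 1, Q = 3 ↦ 1  <
P = 2, Q = 0 ↦ 3  ≥
P = 2, Q = 1 ↦ 3  ≥
P = 2, Q = 2 ↦ 3  ≥
P = 2, Q = 3 ↦ 2  <
P = 3, Q = 0 ↦ 3  ≥
P = 3, Q = 1 ↦ 3  ≥
P = 3, Q = 2 ↦ 3  ≥
P = 3, Q = 3 ↦ 3  ≥
So 10 of the 16 assignments meet the threshold.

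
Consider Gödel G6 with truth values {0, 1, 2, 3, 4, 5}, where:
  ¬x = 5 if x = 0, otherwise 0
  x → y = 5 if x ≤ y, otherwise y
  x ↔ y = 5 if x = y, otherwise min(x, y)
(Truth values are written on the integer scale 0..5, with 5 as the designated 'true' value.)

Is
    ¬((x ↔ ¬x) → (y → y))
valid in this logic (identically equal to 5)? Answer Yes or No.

No

Counterexample: take x = 0, y = 0.
¬x = ¬0 = 5
x ↔ ¬x = 0 ↔ 5 = 0
y → y = 0 → 0 = 5
(x ↔ ¬x) → (y → y) = 0 → 5 = 5
¬((x ↔ ¬x) → (y → y)) = ¬5 = 0
This gives 0 ≠ 5.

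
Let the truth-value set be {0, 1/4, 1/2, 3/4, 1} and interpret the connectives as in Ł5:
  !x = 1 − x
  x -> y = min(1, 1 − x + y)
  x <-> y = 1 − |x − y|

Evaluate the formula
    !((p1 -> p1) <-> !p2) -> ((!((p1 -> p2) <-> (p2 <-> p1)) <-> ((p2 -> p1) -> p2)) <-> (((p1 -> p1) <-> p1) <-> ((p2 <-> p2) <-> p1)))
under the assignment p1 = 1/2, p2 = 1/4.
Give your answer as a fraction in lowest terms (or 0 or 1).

1

p1 -> p1 = 1/2 -> 1/2 = 1
!p2 = !1/4 = 3/4
(p1 -> p1) <-> !p2 = 1 <-> 3/4 = 3/4
!((p1 -> p1) <-> !p2) = !3/4 = 1/4
p1 -> p2 = 1/2 -> 1/4 = 3/4
p2 <-> p1 = 1/4 <-> 1/2 = 3/4
(p1 -> p2) <-> (p2 <-> p1) = 3/4 <-> 3/4 = 1
!((p1 -> p2) <-> (p2 <-> p1)) = !1 = 0
p2 -> p1 = 1/4 -> 1/2 = 1
(p2 -> p1) -> p2 = 1 -> 1/4 = 1/4
!((p1 -> p2) <-> (p2 <-> p1)) <-> ((p2 -> p1) -> p2) = 0 <-> 1/4 = 3/4
p1 -> p1 = 1/2 -> 1/2 = 1
(p1 -> p1) <-> p1 = 1 <-> 1/2 = 1/2
p2 <-> p2 = 1/4 <-> 1/4 = 1
(p2 <-> p2) <-> p1 = 1 <-> 1/2 = 1/2
((p1 -> p1) <-> p1) <-> ((p2 <-> p2) <-> p1) = 1/2 <-> 1/2 = 1
(!((p1 -> p2) <-> (p2 <-> p1)) <-> ((p2 -> p1) -> p2)) <-> (((p1 -> p1) <-> p1) <-> ((p2 <-> p2) <-> p1)) = 3/4 <-> 1 = 3/4
!((p1 -> p1) <-> !p2) -> ((!((p1 -> p2) <-> (p2 <-> p1)) <-> ((p2 -> p1) -> p2)) <-> (((p1 -> p1) <-> p1) <-> ((p2 <-> p2) <-> p1))) = 1/4 -> 3/4 = 1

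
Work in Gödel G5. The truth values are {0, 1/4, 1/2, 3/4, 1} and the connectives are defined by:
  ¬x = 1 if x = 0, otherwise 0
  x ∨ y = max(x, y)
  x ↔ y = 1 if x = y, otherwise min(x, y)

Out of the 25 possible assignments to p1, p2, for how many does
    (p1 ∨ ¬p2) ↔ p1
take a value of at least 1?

21

value 1: 21 assignments (counts)
value 3/4: 1 assignment
value 1/2: 1 assignment
value 1/4: 1 assignment
value 0: 1 assignment
So 21 of the 25 assignments meet the threshold.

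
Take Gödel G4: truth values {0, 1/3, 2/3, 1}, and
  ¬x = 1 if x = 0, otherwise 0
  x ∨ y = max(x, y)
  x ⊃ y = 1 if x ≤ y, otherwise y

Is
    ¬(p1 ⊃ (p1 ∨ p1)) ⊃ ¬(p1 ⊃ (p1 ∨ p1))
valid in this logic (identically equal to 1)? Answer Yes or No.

Yes

p1 = 0 ↦ 1
p1 = 1/3 ↦ 1
p1 = 2/3 ↦ 1
p1 = 1 ↦ 1
Every assignment gives a value ≥ 1.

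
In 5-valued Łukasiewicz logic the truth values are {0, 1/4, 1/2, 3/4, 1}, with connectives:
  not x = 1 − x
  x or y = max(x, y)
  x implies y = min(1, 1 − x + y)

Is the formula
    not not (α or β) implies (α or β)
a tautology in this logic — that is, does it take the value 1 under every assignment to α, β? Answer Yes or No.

At α = 3/4, β = 1, for instance:
α or β = 3/4 or 1 = 1
not (α or β) = not 1 = 0
not not (α or β) = not 0 = 1
not not (α or β) implies (α or β) = 1 implies 1 = 1
and checking the remaining 24 assignments likewise gives ≥ 1 in every case.

Yes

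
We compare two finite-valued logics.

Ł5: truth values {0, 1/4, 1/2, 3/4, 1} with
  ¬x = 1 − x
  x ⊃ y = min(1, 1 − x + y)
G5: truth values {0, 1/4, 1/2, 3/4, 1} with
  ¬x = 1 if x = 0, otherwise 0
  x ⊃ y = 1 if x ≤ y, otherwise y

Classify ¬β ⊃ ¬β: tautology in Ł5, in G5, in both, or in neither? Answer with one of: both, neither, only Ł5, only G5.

In Ł5: every assignment gives 1 — tautology.
In G5: every assignment gives 1 — tautology.

both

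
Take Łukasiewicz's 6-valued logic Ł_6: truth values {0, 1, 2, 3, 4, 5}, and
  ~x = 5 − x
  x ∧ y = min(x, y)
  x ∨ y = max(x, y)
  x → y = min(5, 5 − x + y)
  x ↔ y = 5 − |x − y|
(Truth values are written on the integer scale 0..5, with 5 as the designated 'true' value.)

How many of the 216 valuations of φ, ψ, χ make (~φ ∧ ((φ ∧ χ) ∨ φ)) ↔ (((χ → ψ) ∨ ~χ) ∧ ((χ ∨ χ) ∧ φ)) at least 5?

value 5: 110 assignments (counts)
value 4: 59 assignments
value 3: 30 assignments
value 2: 12 assignments
value 1: 4 assignments
value 0: 1 assignment
So 110 of the 216 assignments meet the threshold.

110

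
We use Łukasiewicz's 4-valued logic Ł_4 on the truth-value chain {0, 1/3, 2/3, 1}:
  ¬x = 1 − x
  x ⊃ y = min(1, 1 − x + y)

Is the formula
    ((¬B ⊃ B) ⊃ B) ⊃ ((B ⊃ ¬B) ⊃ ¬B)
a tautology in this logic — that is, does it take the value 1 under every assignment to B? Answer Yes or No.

Yes

B = 0 ↦ 1
B = 1/3 ↦ 1
B = 2/3 ↦ 1
B = 1 ↦ 1
Every assignment gives a value ≥ 1.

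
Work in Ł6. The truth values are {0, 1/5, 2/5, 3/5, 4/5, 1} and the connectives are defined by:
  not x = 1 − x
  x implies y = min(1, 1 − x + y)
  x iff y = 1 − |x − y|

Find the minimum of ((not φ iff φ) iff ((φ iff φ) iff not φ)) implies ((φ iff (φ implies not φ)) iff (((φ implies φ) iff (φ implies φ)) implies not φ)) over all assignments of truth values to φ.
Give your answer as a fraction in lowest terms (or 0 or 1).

4/5

Take φ = 1/5:
not φ = not 1/5 = 4/5
not φ iff φ = 4/5 iff 1/5 = 2/5
φ iff φ = 1/5 iff 1/5 = 1
not φ = not 1/5 = 4/5
(φ iff φ) iff not φ = 1 iff 4/5 = 4/5
(not φ iff φ) iff ((φ iff φ) iff not φ) = 2/5 iff 4/5 = 3/5
not φ = not 1/5 = 4/5
φ implies not φ = 1/5 implies 4/5 = 1
φ iff (φ implies not φ) = 1/5 iff 1 = 1/5
φ implies φ = 1/5 implies 1/5 = 1
φ implies φ = 1/5 implies 1/5 = 1
(φ implies φ) iff (φ implies φ) = 1 iff 1 = 1
not φ = not 1/5 = 4/5
((φ implies φ) iff (φ implies φ)) implies not φ = 1 implies 4/5 = 4/5
(φ iff (φ implies not φ)) iff (((φ implies φ) iff (φ implies φ)) implies not φ) = 1/5 iff 4/5 = 2/5
((not φ iff φ) iff ((φ iff φ) iff not φ)) implies ((φ iff (φ implies not φ)) iff (((φ implies φ) iff (φ implies φ)) implies not φ)) = 3/5 implies 2/5 = 4/5
No assignment yields a value below 4/5, so this is the minimum.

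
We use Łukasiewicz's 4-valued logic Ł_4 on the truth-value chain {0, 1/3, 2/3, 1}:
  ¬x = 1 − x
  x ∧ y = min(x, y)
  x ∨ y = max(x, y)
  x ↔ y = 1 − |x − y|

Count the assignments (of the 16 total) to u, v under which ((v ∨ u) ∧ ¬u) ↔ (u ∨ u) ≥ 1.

u = 0, v = 0 ↦ 1  ≥
u = 0, v = 1/3 ↦ 2/3  <
u = 0, v = 2/3 ↦ 1/3  <
u = 0, v = 1 ↦ 0  <
u = 1/3, v = 0 ↦ 1  ≥
u = 1/3, v = 1/3 ↦ 1  ≥
u = 1/3, v = 2/3 ↦ 2/3  <
u = 1/3, v = 1 ↦ 2/3  <
u = 2/3, v = 0 ↦ 2/3  <
u = 2/3, v = 1/3 ↦ 2/3  <
u = 2/3, v = 2/3 ↦ 2/3  <
u = 2/3, v = 1 ↦ 2/3  <
u = 1, v = 0 ↦ 0  <
u = 1, v = 1/3 ↦ 0  <
u = 1, v = 2/3 ↦ 0  <
u = 1, v = 1 ↦ 0  <
So 3 of the 16 assignments meet the threshold.

3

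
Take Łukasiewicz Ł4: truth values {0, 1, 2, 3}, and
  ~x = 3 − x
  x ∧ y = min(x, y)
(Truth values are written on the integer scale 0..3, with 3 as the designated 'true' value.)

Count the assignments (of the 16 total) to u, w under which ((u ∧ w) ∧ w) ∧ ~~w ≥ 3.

1

u = 0, w = 0 ↦ 0  <
u = 0, w = 1 ↦ 0  <
u = 0, w = 2 ↦ 0  <
u = 0, w = 3 ↦ 0  <
u = 1, w = 0 ↦ 0  <
u = 1, w = 1 ↦ 1  <
u = 1, w = 2 ↦ 1  <
u = 1, w = 3 ↦ 1  <
u = 2, w = 0 ↦ 0  <
u = 2, w = 1 ↦ 1  <
u = 2, w = 2 ↦ 2  <
u = 2, w = 3 ↦ 2  <
u = 3, w = 0 ↦ 0  <
u = 3, w = 1 ↦ 1  <
u = 3, w = 2 ↦ 2  <
u = 3, w = 3 ↦ 3  ≥
So 1 of the 16 assignments meets the threshold.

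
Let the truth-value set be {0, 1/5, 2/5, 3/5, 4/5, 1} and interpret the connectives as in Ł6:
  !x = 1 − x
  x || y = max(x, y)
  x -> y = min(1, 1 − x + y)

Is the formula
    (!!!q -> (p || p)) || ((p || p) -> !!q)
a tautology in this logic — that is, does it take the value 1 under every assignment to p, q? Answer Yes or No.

No

Counterexample: take p = 1/5, q = 0.
!q = !0 = 1
!!q = !1 = 0
!!!q = !0 = 1
p || p = 1/5 || 1/5 = 1/5
!!!q -> (p || p) = 1 -> 1/5 = 1/5
p || p = 1/5 || 1/5 = 1/5
!q = !0 = 1
!!q = !1 = 0
(p || p) -> !!q = 1/5 -> 0 = 4/5
(!!!q -> (p || p)) || ((p || p) -> !!q) = 1/5 || 4/5 = 4/5
This gives 4/5 ≠ 1.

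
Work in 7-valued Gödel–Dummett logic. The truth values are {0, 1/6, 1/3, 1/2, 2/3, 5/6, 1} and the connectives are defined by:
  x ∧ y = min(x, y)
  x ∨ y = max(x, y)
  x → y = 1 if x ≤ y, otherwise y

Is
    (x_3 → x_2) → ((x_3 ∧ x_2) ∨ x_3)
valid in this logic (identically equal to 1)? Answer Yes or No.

Counterexample: take x_2 = 0, x_3 = 0.
x_3 → x_2 = 0 → 0 = 1
x_3 ∧ x_2 = 0 ∧ 0 = 0
(x_3 ∧ x_2) ∨ x_3 = 0 ∨ 0 = 0
(x_3 → x_2) → ((x_3 ∧ x_2) ∨ x_3) = 1 → 0 = 0
This gives 0 ≠ 1.

No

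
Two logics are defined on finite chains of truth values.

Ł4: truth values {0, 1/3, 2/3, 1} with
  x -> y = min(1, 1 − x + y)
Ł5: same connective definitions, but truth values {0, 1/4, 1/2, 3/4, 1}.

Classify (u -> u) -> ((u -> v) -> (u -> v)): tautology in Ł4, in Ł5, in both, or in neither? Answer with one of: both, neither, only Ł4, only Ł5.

both

In Ł4: every assignment gives 1 — tautology.
In Ł5: every assignment gives 1 — tautology.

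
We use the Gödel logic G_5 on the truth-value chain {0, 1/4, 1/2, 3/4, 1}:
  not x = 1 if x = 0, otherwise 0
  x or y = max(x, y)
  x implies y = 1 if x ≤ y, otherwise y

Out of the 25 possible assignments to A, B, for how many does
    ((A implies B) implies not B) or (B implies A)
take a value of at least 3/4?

16

value 1: 15 assignments (counts)
value 3/4: 1 assignment (counts)
value 1/2: 2 assignments
value 1/4: 3 assignments
value 0: 4 assignments
So 16 of the 25 assignments meet the threshold.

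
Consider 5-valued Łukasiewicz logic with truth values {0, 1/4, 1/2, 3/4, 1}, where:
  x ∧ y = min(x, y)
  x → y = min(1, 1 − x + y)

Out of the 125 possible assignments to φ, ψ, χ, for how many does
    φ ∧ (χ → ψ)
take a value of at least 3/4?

38

value 1: 15 assignments (counts)
value 3/4: 23 assignments (counts)
value 1/2: 28 assignments
value 1/4: 30 assignments
value 0: 29 assignments
So 38 of the 125 assignments meet the threshold.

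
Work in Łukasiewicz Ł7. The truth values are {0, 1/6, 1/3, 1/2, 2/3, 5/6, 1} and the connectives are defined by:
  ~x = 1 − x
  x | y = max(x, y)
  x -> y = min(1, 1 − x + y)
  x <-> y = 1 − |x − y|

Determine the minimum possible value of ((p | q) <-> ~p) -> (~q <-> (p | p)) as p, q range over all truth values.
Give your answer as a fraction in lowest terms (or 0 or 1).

Take p = 1/2, q = 0:
p | q = 1/2 | 0 = 1/2
~p = ~1/2 = 1/2
(p | q) <-> ~p = 1/2 <-> 1/2 = 1
~q = ~0 = 1
p | p = 1/2 | 1/2 = 1/2
~q <-> (p | p) = 1 <-> 1/2 = 1/2
((p | q) <-> ~p) -> (~q <-> (p | p)) = 1 -> 1/2 = 1/2
No assignment yields a value below 1/2, so this is the minimum.

1/2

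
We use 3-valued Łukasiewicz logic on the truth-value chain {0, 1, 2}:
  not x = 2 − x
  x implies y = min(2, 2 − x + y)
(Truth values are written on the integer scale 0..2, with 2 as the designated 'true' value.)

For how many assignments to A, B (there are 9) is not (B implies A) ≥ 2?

A = 0, B = 0 ↦ 0  <
A = 0, B = 1 ↦ 1  <
A = 0, B = 2 ↦ 2  ≥
A = 1, B = 0 ↦ 0  <
A = 1, B = 1 ↦ 0  <
A = 1, B = 2 ↦ 1  <
A = 2, B = 0 ↦ 0  <
A = 2, B = 1 ↦ 0  <
A = 2, B = 2 ↦ 0  <
So 1 of the 9 assignments meets the threshold.

1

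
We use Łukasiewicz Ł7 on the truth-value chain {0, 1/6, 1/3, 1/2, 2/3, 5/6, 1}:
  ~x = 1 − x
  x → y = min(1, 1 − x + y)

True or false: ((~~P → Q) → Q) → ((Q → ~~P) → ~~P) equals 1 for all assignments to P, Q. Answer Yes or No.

At P = 1/2, Q = 1/3, for instance:
~P = ~1/2 = 1/2
~~P = ~1/2 = 1/2
~~P → Q = 1/2 → 1/3 = 5/6
(~~P → Q) → Q = 5/6 → 1/3 = 1/2
Q → ~~P = 1/3 → 1/2 = 1
(Q → ~~P) → ~~P = 1 → 1/2 = 1/2
((~~P → Q) → Q) → ((Q → ~~P) → ~~P) = 1/2 → 1/2 = 1
and checking the remaining 48 assignments likewise gives ≥ 1 in every case.

Yes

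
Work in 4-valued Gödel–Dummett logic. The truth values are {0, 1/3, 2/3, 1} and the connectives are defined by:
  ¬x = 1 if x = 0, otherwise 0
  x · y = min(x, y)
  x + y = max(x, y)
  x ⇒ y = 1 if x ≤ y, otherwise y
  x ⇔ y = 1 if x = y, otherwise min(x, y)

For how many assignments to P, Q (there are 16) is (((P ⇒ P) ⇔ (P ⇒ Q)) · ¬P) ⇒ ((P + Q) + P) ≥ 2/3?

P = 0, Q = 0 ↦ 0  <
P = 0, Q = 1/3 ↦ 1/3  <
P = 0, Q = 2/3 ↦ 2/3  ≥
P = 0, Q = 1 ↦ 1  ≥
P = 1/3, Q = 0 ↦ 1  ≥
P = 1/3, Q = 1/3 ↦ 1  ≥
P = 1/3, Q = 2/3 ↦ 1  ≥
P = 1/3, Q = 1 ↦ 1  ≥
P = 2/3, Q = 0 ↦ 1  ≥
P = 2/3, Q = 1/3 ↦ 1  ≥
P = 2/3, Q = 2/3 ↦ 1  ≥
P = 2/3, Q = 1 ↦ 1  ≥
P = 1, Q = 0 ↦ 1  ≥
P = 1, Q = 1/3 ↦ 1  ≥
P = 1, Q = 2/3 ↦ 1  ≥
P = 1, Q = 1 ↦ 1  ≥
So 14 of the 16 assignments meet the threshold.

14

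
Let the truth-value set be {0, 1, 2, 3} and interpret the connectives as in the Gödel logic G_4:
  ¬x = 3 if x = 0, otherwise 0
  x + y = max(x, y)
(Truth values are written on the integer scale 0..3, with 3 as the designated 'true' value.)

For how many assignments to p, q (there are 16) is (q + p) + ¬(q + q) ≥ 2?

p = 0, q = 0 ↦ 3  ≥
p = 0, q = 1 ↦ 1  <
p = 0, q = 2 ↦ 2  ≥
p = 0, q = 3 ↦ 3  ≥
p = 1, q = 0 ↦ 3  ≥
p = 1, q = 1 ↦ 1  <
p = 1, q = 2 ↦ 2  ≥
p = 1, q = 3 ↦ 3  ≥
p = 2, q = 0 ↦ 3  ≥
p = 2, q = 1 ↦ 2  ≥
p = 2, q = 2 ↦ 2  ≥
p = 2, q = 3 ↦ 3  ≥
p = 3, q = 0 ↦ 3  ≥
p = 3, q = 1 ↦ 3  ≥
p = 3, q = 2 ↦ 3  ≥
p = 3, q = 3 ↦ 3  ≥
So 14 of the 16 assignments meet the threshold.

14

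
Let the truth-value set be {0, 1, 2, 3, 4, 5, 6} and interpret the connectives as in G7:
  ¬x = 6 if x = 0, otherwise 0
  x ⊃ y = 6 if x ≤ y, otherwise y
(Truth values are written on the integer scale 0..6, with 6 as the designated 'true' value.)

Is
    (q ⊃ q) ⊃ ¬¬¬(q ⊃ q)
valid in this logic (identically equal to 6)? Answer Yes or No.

Counterexample: take q = 0.
q ⊃ q = 0 ⊃ 0 = 6
q ⊃ q = 0 ⊃ 0 = 6
¬(q ⊃ q) = ¬6 = 0
¬¬(q ⊃ q) = ¬0 = 6
¬¬¬(q ⊃ q) = ¬6 = 0
(q ⊃ q) ⊃ ¬¬¬(q ⊃ q) = 6 ⊃ 0 = 0
This gives 0 ≠ 6.

No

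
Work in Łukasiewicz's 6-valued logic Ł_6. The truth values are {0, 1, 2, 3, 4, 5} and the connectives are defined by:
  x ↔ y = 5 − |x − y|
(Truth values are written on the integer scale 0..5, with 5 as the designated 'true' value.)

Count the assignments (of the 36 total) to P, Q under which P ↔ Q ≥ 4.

value 5: 6 assignments (counts)
value 4: 10 assignments (counts)
value 3: 8 assignments
value 2: 6 assignments
value 1: 4 assignments
value 0: 2 assignments
So 16 of the 36 assignments meet the threshold.

16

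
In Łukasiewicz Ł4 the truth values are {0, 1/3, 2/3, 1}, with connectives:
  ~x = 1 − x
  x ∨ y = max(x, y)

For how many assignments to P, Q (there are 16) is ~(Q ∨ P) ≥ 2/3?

P = 0, Q = 0 ↦ 1  ≥
P = 0, Q = 1/3 ↦ 2/3  ≥
P = 0, Q = 2/3 ↦ 1/3  <
P = 0, Q = 1 ↦ 0  <
P = 1/3, Q = 0 ↦ 2/3  ≥
P = 1/3, Q = 1/3 ↦ 2/3  ≥
P = 1/3, Q = 2/3 ↦ 1/3  <
P = 1/3, Q = 1 ↦ 0  <
P = 2/3, Q = 0 ↦ 1/3  <
P = 2/3, Q = 1/3 ↦ 1/3  <
P = 2/3, Q = 2/3 ↦ 1/3  <
P = 2/3, Q = 1 ↦ 0  <
P = 1, Q = 0 ↦ 0  <
P = 1, Q = 1/3 ↦ 0  <
P = 1, Q = 2/3 ↦ 0  <
P = 1, Q = 1 ↦ 0  <
So 4 of the 16 assignments meet the threshold.

4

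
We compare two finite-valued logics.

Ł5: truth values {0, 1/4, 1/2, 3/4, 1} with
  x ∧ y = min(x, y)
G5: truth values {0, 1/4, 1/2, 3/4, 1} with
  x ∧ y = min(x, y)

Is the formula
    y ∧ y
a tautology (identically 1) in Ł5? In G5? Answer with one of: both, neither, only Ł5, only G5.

In Ł5: at y = 0 the value is 0 — not a tautology.
In G5: at y = 0 the value is 0 — not a tautology.

neither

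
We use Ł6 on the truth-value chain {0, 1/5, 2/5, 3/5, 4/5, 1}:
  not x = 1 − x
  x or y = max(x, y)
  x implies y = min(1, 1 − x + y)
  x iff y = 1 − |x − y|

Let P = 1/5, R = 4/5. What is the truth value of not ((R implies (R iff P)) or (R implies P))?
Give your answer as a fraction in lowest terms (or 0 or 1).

R iff P = 4/5 iff 1/5 = 2/5
R implies (R iff P) = 4/5 implies 2/5 = 3/5
R implies P = 4/5 implies 1/5 = 2/5
(R implies (R iff P)) or (R implies P) = 3/5 or 2/5 = 3/5
not ((R implies (R iff P)) or (R implies P)) = not 3/5 = 2/5

2/5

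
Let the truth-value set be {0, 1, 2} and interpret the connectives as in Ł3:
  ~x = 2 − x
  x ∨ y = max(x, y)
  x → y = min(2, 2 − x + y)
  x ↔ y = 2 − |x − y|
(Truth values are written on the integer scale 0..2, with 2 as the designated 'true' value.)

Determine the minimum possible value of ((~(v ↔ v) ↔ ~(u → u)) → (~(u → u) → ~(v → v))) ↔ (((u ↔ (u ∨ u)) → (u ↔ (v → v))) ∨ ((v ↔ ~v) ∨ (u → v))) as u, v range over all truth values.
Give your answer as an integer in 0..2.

Take u = 1, v = 0:
v ↔ v = 0 ↔ 0 = 2
~(v ↔ v) = ~2 = 0
u → u = 1 → 1 = 2
~(u → u) = ~2 = 0
~(v ↔ v) ↔ ~(u → u) = 0 ↔ 0 = 2
u → u = 1 → 1 = 2
~(u → u) = ~2 = 0
v → v = 0 → 0 = 2
~(v → v) = ~2 = 0
~(u → u) → ~(v → v) = 0 → 0 = 2
(~(v ↔ v) ↔ ~(u → u)) → (~(u → u) → ~(v → v)) = 2 → 2 = 2
u ∨ u = 1 ∨ 1 = 1
u ↔ (u ∨ u) = 1 ↔ 1 = 2
v → v = 0 → 0 = 2
u ↔ (v → v) = 1 ↔ 2 = 1
(u ↔ (u ∨ u)) → (u ↔ (v → v)) = 2 → 1 = 1
~v = ~0 = 2
v ↔ ~v = 0 ↔ 2 = 0
u → v = 1 → 0 = 1
(v ↔ ~v) ∨ (u → v) = 0 ∨ 1 = 1
((u ↔ (u ∨ u)) → (u ↔ (v → v))) ∨ ((v ↔ ~v) ∨ (u → v)) = 1 ∨ 1 = 1
((~(v ↔ v) ↔ ~(u → u)) → (~(u → u) → ~(v → v))) ↔ (((u ↔ (u ∨ u)) → (u ↔ (v → v))) ∨ ((v ↔ ~v) ∨ (u → v))) = 2 ↔ 1 = 1
No assignment yields a value below 1, so this is the minimum.

1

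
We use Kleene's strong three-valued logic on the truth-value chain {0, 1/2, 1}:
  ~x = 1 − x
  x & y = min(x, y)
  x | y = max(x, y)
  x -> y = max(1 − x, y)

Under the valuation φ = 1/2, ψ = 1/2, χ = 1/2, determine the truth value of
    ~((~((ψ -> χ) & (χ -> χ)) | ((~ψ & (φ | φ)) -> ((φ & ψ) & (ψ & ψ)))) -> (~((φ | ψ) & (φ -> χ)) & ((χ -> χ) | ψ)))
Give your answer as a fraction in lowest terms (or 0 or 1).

ψ -> χ = 1/2 -> 1/2 = 1/2
χ -> χ = 1/2 -> 1/2 = 1/2
(ψ -> χ) & (χ -> χ) = 1/2 & 1/2 = 1/2
~((ψ -> χ) & (χ -> χ)) = ~1/2 = 1/2
~ψ = ~1/2 = 1/2
φ | φ = 1/2 | 1/2 = 1/2
~ψ & (φ | φ) = 1/2 & 1/2 = 1/2
φ & ψ = 1/2 & 1/2 = 1/2
ψ & ψ = 1/2 & 1/2 = 1/2
(φ & ψ) & (ψ & ψ) = 1/2 & 1/2 = 1/2
(~ψ & (φ | φ)) -> ((φ & ψ) & (ψ & ψ)) = 1/2 -> 1/2 = 1/2
~((ψ -> χ) & (χ -> χ)) | ((~ψ & (φ | φ)) -> ((φ & ψ) & (ψ & ψ))) = 1/2 | 1/2 = 1/2
φ | ψ = 1/2 | 1/2 = 1/2
φ -> χ = 1/2 -> 1/2 = 1/2
(φ | ψ) & (φ -> χ) = 1/2 & 1/2 = 1/2
~((φ | ψ) & (φ -> χ)) = ~1/2 = 1/2
χ -> χ = 1/2 -> 1/2 = 1/2
(χ -> χ) | ψ = 1/2 | 1/2 = 1/2
~((φ | ψ) & (φ -> χ)) & ((χ -> χ) | ψ) = 1/2 & 1/2 = 1/2
(~((ψ -> χ) & (χ -> χ)) | ((~ψ & (φ | φ)) -> ((φ & ψ) & (ψ & ψ)))) -> (~((φ | ψ) & (φ -> χ)) & ((χ -> χ) | ψ)) = 1/2 -> 1/2 = 1/2
~((~((ψ -> χ) & (χ -> χ)) | ((~ψ & (φ | φ)) -> ((φ & ψ) & (ψ & ψ)))) -> (~((φ | ψ) & (φ -> χ)) & ((χ -> χ) | ψ))) = ~1/2 = 1/2

1/2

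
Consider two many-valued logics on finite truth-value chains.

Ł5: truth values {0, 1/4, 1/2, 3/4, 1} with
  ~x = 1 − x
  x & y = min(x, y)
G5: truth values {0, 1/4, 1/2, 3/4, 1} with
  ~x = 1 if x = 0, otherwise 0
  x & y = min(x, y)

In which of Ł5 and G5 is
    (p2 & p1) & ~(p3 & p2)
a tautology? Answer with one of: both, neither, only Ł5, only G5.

neither

In Ł5: at p1 = 0, p2 = 0, p3 = 0 the value is 0 — not a tautology.
In G5: at p1 = 0, p2 = 0, p3 = 0 the value is 0 — not a tautology.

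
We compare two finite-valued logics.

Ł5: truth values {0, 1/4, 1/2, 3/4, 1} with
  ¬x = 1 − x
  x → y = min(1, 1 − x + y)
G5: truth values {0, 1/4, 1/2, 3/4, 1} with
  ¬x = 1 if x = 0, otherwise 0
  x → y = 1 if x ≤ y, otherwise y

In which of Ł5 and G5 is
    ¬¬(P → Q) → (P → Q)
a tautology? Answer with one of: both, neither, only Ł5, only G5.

In Ł5: every assignment gives 1 — tautology.
In G5: at P = 1/2, Q = 1/4 the value is 1/4 — not a tautology.

only Ł5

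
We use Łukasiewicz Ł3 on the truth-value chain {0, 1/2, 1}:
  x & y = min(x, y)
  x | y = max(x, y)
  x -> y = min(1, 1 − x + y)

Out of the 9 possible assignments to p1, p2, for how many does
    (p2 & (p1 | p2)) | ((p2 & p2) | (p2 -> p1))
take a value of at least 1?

p1 = 0, p2 = 0 ↦ 1  ≥
p1 = 0, p2 = 1/2 ↦ 1/2  <
p1 = 0, p2 = 1 ↦ 1  ≥
p1 = 1/2, p2 = 0 ↦ 1  ≥
p1 = 1/2, p2 = 1/2 ↦ 1  ≥
p1 = 1/2, p2 = 1 ↦ 1  ≥
p1 = 1, p2 = 0 ↦ 1  ≥
p1 = 1, p2 = 1/2 ↦ 1  ≥
p1 = 1, p2 = 1 ↦ 1  ≥
So 8 of the 9 assignments meet the threshold.

8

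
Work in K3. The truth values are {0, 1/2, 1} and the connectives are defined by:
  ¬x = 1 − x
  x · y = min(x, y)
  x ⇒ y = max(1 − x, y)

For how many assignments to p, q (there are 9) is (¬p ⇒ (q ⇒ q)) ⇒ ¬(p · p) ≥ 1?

3

p = 0, q = 0 ↦ 1  ≥
p = 0, q = 1/2 ↦ 1  ≥
p = 0, q = 1 ↦ 1  ≥
p = 1/2, q = 0 ↦ 1/2  <
p = 1/2, q = 1/2 ↦ 1/2  <
p = 1/2, q = 1 ↦ 1/2  <
p = 1, q = 0 ↦ 0  <
p = 1, q = 1/2 ↦ 0  <
p = 1, q = 1 ↦ 0  <
So 3 of the 9 assignments meet the threshold.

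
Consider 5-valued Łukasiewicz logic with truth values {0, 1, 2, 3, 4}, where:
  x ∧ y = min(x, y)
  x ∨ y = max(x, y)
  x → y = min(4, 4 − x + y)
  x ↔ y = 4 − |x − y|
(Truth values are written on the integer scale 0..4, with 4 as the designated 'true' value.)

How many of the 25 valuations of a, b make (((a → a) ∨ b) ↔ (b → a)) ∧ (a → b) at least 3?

value 4: 5 assignments (counts)
value 3: 8 assignments (counts)
value 2: 6 assignments
value 1: 4 assignments
value 0: 2 assignments
So 13 of the 25 assignments meet the threshold.

13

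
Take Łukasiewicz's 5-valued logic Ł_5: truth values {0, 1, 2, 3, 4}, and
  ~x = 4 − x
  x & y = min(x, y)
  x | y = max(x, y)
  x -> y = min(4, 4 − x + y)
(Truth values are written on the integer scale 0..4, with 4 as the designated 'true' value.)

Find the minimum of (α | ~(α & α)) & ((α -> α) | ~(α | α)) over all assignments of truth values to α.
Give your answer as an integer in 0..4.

Take α = 2:
α & α = 2 & 2 = 2
~(α & α) = ~2 = 2
α | ~(α & α) = 2 | 2 = 2
α -> α = 2 -> 2 = 4
α | α = 2 | 2 = 2
~(α | α) = ~2 = 2
(α -> α) | ~(α | α) = 4 | 2 = 4
(α | ~(α & α)) & ((α -> α) | ~(α | α)) = 2 & 4 = 2
No assignment yields a value below 2, so this is the minimum.

2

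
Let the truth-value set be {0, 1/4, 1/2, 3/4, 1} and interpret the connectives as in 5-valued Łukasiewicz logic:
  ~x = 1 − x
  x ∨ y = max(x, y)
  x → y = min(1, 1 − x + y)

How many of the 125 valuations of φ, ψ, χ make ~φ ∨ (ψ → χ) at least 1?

85

value 1: 85 assignments (counts)
value 3/4: 22 assignments
value 1/2: 12 assignments
value 1/4: 5 assignments
value 0: 1 assignment
So 85 of the 125 assignments meet the threshold.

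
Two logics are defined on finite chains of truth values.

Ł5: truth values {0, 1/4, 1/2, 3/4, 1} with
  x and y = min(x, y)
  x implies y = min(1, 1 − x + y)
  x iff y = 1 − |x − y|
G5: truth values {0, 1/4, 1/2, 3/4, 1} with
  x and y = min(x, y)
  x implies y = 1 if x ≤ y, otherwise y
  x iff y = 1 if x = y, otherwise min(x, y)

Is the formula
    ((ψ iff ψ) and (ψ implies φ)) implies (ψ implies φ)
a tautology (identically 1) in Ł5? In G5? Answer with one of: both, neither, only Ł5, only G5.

In Ł5: every assignment gives 1 — tautology.
In G5: every assignment gives 1 — tautology.

both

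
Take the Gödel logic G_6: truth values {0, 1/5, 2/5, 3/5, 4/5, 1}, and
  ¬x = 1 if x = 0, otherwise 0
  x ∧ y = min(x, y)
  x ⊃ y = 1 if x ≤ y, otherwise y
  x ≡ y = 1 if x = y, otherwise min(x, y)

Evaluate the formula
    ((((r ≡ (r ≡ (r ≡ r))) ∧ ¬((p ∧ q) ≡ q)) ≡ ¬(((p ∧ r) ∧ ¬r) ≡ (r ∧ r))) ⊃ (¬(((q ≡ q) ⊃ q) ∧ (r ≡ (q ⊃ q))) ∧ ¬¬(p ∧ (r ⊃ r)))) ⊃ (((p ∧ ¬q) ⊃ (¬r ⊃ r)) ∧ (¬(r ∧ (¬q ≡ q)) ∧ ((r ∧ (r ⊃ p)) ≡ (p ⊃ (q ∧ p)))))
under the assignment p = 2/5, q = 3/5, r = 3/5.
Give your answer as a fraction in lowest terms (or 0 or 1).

r ≡ r = 3/5 ≡ 3/5 = 1
r ≡ (r ≡ r) = 3/5 ≡ 1 = 3/5
r ≡ (r ≡ (r ≡ r)) = 3/5 ≡ 3/5 = 1
p ∧ q = 2/5 ∧ 3/5 = 2/5
(p ∧ q) ≡ q = 2/5 ≡ 3/5 = 2/5
¬((p ∧ q) ≡ q) = ¬2/5 = 0
(r ≡ (r ≡ (r ≡ r))) ∧ ¬((p ∧ q) ≡ q) = 1 ∧ 0 = 0
p ∧ r = 2/5 ∧ 3/5 = 2/5
¬r = ¬3/5 = 0
(p ∧ r) ∧ ¬r = 2/5 ∧ 0 = 0
r ∧ r = 3/5 ∧ 3/5 = 3/5
((p ∧ r) ∧ ¬r) ≡ (r ∧ r) = 0 ≡ 3/5 = 0
¬(((p ∧ r) ∧ ¬r) ≡ (r ∧ r)) = ¬0 = 1
((r ≡ (r ≡ (r ≡ r))) ∧ ¬((p ∧ q) ≡ q)) ≡ ¬(((p ∧ r) ∧ ¬r) ≡ (r ∧ r)) = 0 ≡ 1 = 0
q ≡ q = 3/5 ≡ 3/5 = 1
(q ≡ q) ⊃ q = 1 ⊃ 3/5 = 3/5
q ⊃ q = 3/5 ⊃ 3/5 = 1
r ≡ (q ⊃ q) = 3/5 ≡ 1 = 3/5
((q ≡ q) ⊃ q) ∧ (r ≡ (q ⊃ q)) = 3/5 ∧ 3/5 = 3/5
¬(((q ≡ q) ⊃ q) ∧ (r ≡ (q ⊃ q))) = ¬3/5 = 0
r ⊃ r = 3/5 ⊃ 3/5 = 1
p ∧ (r ⊃ r) = 2/5 ∧ 1 = 2/5
¬(p ∧ (r ⊃ r)) = ¬2/5 = 0
¬¬(p ∧ (r ⊃ r)) = ¬0 = 1
¬(((q ≡ q) ⊃ q) ∧ (r ≡ (q ⊃ q))) ∧ ¬¬(p ∧ (r ⊃ r)) = 0 ∧ 1 = 0
(((r ≡ (r ≡ (r ≡ r))) ∧ ¬((p ∧ q) ≡ q)) ≡ ¬(((p ∧ r) ∧ ¬r) ≡ (r ∧ r))) ⊃ (¬(((q ≡ q) ⊃ q) ∧ (r ≡ (q ⊃ q))) ∧ ¬¬(p ∧ (r ⊃ r))) = 0 ⊃ 0 = 1
¬q = ¬3/5 = 0
p ∧ ¬q = 2/5 ∧ 0 = 0
¬r = ¬3/5 = 0
¬r ⊃ r = 0 ⊃ 3/5 = 1
(p ∧ ¬q) ⊃ (¬r ⊃ r) = 0 ⊃ 1 = 1
¬q = ¬3/5 = 0
¬q ≡ q = 0 ≡ 3/5 = 0
r ∧ (¬q ≡ q) = 3/5 ∧ 0 = 0
¬(r ∧ (¬q ≡ q)) = ¬0 = 1
r ⊃ p = 3/5 ⊃ 2/5 = 2/5
r ∧ (r ⊃ p) = 3/5 ∧ 2/5 = 2/5
q ∧ p = 3/5 ∧ 2/5 = 2/5
p ⊃ (q ∧ p) = 2/5 ⊃ 2/5 = 1
(r ∧ (r ⊃ p)) ≡ (p ⊃ (q ∧ p)) = 2/5 ≡ 1 = 2/5
¬(r ∧ (¬q ≡ q)) ∧ ((r ∧ (r ⊃ p)) ≡ (p ⊃ (q ∧ p))) = 1 ∧ 2/5 = 2/5
((p ∧ ¬q) ⊃ (¬r ⊃ r)) ∧ (¬(r ∧ (¬q ≡ q)) ∧ ((r ∧ (r ⊃ p)) ≡ (p ⊃ (q ∧ p)))) = 1 ∧ 2/5 = 2/5
((((r ≡ (r ≡ (r ≡ r))) ∧ ¬((p ∧ q) ≡ q)) ≡ ¬(((p ∧ r) ∧ ¬r) ≡ (r ∧ r))) ⊃ (¬(((q ≡ q) ⊃ q) ∧ (r ≡ (q ⊃ q))) ∧ ¬¬(p ∧ (r ⊃ r)))) ⊃ (((p ∧ ¬q) ⊃ (¬r ⊃ r)) ∧ (¬(r ∧ (¬q ≡ q)) ∧ ((r ∧ (r ⊃ p)) ≡ (p ⊃ (q ∧ p))))) = 1 ⊃ 2/5 = 2/5

2/5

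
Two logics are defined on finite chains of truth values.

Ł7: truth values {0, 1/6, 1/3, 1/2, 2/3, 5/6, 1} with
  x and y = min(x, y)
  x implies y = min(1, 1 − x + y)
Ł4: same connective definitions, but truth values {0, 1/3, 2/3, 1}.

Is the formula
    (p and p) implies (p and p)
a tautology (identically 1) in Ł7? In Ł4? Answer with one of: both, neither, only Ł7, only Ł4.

In Ł7: every assignment gives 1 — tautology.
In Ł4: every assignment gives 1 — tautology.

both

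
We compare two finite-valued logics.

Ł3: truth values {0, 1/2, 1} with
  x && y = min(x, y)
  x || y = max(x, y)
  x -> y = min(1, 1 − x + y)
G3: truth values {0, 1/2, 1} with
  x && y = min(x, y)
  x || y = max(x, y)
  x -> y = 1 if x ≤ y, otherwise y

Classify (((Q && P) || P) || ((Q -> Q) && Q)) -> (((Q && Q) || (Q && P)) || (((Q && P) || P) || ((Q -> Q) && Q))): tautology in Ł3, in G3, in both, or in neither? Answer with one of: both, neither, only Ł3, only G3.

both

In Ł3: every assignment gives 1 — tautology.
In G3: every assignment gives 1 — tautology.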